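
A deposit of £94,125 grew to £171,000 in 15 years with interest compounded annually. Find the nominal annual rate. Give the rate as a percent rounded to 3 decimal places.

4.061%

(1 + r)^15 = 171,000/94,125 = 1.81673.
1 + r = 1.81673^(1/15) ≈ 1.040605, so r ≈ 0.0406054.
r ≈ 4.06054%.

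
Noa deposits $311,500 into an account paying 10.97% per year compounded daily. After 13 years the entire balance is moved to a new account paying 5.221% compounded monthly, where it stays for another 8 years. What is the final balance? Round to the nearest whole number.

$1,966,595

Phase 1: 311,500·(1 + 0.1097/365)^4745 ≈ 1,296,320.4089.
Phase 2: 1,296,320.4089·(1 + 0.05221/12)^96 ≈ 1,966,595.3431.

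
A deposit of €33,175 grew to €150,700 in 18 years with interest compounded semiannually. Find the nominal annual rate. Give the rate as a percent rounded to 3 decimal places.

The 36-period growth factor is 150,700/33,175 = 4.54258.
r/2 = 4.54258^(1/36) − 1 ≈ 0.0429378, so r ≈ 2·0.0429378 = 8.58755%.

8.588%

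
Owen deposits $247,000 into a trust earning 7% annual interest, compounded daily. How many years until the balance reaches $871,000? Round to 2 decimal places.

18.01 years

(1 + 0.000191781)^(365t) = 871,000/247,000 = 3.5263.
365t·ln(1 + 0.000191781) = ln(3.5263); 365t = 1.2603/0.000191762 ≈ 6571.9527.
t ≈ 18.0053 years.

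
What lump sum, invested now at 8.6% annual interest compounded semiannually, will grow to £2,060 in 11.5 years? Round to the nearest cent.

£782.22

Growth factor = (1 + 0.043)^23 ≈ 2.633534995.
P = 2,060/2.633534995 ≈ 782.2186.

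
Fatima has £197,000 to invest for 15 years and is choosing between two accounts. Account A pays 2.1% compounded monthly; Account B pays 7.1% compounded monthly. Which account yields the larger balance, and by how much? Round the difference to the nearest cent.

Account A growth factor: (1 + 0.00175)^180 ≈ 1.3698821252; balance ≈ 269,866.7787.
Account B growth factor: (1 + 0.071/12)^180 ≈ 2.8917496888; balance ≈ 569,674.6887.
Account B is larger by 299,807.9100.

Account B, by £299,807.91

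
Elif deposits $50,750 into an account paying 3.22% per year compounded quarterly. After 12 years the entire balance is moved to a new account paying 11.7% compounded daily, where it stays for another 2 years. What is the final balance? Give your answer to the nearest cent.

$94,228.92

Phase 1: 50,750·(1 + 0.00805)^48 ≈ 74,571.9666.
Phase 2: 74,571.9666·(1 + 0.117/365)^730 ≈ 94,228.9216.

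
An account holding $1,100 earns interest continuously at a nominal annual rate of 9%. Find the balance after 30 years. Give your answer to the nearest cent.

$16,367.70

A = P·e^(rt) = 1,100·e^(0.09·30) = 1,100·e^2.7.
e^2.7 ≈ 14.879731725, so A ≈ 16,367.7049.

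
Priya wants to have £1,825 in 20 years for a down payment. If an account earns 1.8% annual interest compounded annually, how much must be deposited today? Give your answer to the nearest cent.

£1,277.34

Annual rate = 1.8% = 0.018; 20 periods.
P = 1,825/(1 + 0.018)^20 ≈ 1,825/1.428747752 ≈ 1,277.3423.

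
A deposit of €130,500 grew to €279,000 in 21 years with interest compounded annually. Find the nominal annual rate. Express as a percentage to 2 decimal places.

(1 + r)^21 = 279,000/130,500 = 2.13793.
1 + r = 2.13793^(1/21) ≈ 1.036845, so r ≈ 0.0368454.
r ≈ 3.68454%.

3.68%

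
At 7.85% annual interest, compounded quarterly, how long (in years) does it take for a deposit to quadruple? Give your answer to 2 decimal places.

17.83 years

(1 + 0.019625)^(4t) = 4.
4t = ln 4 / ln(1 + 0.019625) ≈ 1.3863/0.0194349 ≈ 71.3301.
t ≈ 17.8325.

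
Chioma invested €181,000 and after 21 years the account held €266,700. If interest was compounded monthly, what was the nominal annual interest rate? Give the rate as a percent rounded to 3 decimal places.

(1 + r/12)^252 = 266,700/181,000 = 1.47348.
1 + r/12 = 1.47348^(1/252) ≈ 1.001539, so r/12 ≈ 0.00153939.
r ≈ 12·0.00153939 = 1.84727%.

1.847%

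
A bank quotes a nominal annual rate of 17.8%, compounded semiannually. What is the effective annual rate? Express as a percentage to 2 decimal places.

One year is 2 periods at 0.089 each: (1 + 0.089)^2 ≈ 1.185921.
EAR = 1.185921 − 1 ≈ 18.59210%.

18.59%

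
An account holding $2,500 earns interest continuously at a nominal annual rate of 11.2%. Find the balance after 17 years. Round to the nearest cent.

$16,781.73

A = P·e^(rt) = 2,500·e^(0.112·17) = 2,500·e^1.904.
e^1.904 ≈ 6.7126915786, so A ≈ 16,781.7289.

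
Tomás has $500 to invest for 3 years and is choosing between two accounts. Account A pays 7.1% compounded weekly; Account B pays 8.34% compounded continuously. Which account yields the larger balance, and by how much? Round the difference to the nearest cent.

Account A growth factor: (1 + 0.071/52)^156 ≈ 1.2372049; balance ≈ 618.6024.
Account B growth factor: e^(0.0834·3) = e^0.2502 ≈ 1.28428225; balance ≈ 642.1411.
Account B is larger by 23.5387.

Account B, by $23.54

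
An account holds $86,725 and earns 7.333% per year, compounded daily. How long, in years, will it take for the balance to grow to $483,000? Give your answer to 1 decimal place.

23.4 years

We need (1 + 0.000200904)^(365t) = 5.5693, so 365t = ln 5.5693 / ln 1.000201 ≈ 8548.5905.
t ≈ 8548.5905/365 = 23.4208 years.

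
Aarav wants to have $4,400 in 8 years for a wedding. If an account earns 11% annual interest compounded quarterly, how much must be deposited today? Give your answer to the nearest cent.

Growth factor = (1 + 0.0275)^32 ≈ 2.382421379.
P = 4,400/2.382421379 ≈ 1,846.8605.

$1,846.86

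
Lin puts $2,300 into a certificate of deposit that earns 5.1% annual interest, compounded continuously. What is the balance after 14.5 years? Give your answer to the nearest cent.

A = P·e^(rt) = 2,300·e^(0.051·14.5) = 2,300·e^0.7395.
e^0.7395 ≈ 2.094887809, so A ≈ 4,818.2420.

$4,818.24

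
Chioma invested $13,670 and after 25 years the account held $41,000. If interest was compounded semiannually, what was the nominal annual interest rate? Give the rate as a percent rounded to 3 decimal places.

4.442%

The 50-period growth factor is 41,000/13,670 = 2.99927.
r/2 = 2.99927^(1/50) − 1 ≈ 0.0222104, so r ≈ 2·0.0222104 = 4.44209%.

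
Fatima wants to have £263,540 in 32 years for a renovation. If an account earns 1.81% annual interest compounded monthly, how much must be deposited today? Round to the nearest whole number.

£147,738

Periodic rate = 1.81%/12 = 0.00150833; 384 periods.
P = 263,540/(1 + 0.0181/12)^384 ≈ 263,540/1.78383158274 ≈ 147,738.1624.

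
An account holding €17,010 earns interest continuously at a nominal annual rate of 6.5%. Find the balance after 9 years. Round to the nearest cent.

€30,532.80

A = P·e^(rt) = 17,010·e^(0.065·9) = 17,010·e^0.585.
e^0.585 ≈ 1.7949909856, so A ≈ 30,532.7967.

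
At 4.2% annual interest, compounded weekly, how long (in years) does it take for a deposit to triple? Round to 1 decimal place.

26.2 years

(1 + 0.000807692)^(52t) = 3.
52t = ln 3 / ln(1 + 0.000807692) ≈ 1.0986/0.000807366 ≈ 1360.7359.
t ≈ 26.1680.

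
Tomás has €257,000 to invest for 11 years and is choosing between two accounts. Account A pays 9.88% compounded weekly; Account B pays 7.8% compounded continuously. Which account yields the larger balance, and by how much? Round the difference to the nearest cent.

Account A, by €155,042.18

A: (1 + 0.0019)^572 ≈ 2.9617160469, so 257,000 × 2.9617160469 ≈ 761,161.0241.
B: e^(0.078·11) = e^0.858 ≈ 2.35843909549, so 257,000 × 2.35843909549 ≈ 606,118.8475.
Difference ≈ 155,042.1765 in favor of A.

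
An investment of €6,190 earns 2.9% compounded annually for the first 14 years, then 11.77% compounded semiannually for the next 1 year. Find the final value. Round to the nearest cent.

After 14 years at 2.9%: 6,190 × 1.4921594946 ≈ 9,236.4673.
Then 1 years at 11.77%: 9,236.4673 × 1.1211633225 ≈ 10,355.5883.

€10,355.59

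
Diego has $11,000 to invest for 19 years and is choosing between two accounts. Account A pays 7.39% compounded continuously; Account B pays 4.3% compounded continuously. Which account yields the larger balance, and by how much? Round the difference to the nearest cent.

Account A growth factor: e^(0.0739·19) = e^1.4041 ≈ 4.0718604173; balance ≈ 44,790.4646.
Account B growth factor: e^(0.043·19) = e^0.817 ≈ 2.2636985451; balance ≈ 24,900.6840.
Account A is larger by 19,889.7806.

Account A, by $19,889.78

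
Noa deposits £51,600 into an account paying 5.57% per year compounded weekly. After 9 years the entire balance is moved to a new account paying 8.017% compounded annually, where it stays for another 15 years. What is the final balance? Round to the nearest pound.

£270,786

After 9 years at 5.57%: 51,600 × 1.65042314551 ≈ 85,161.8343.
Then 15 years at 8.017%: 85,161.8343 × 3.17966721627 ≈ 270,786.2926.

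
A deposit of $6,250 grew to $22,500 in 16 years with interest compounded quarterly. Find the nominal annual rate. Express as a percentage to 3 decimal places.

The 64-period growth factor is 22,500/6,250 = 3.6.
r/4 = 3.6^(1/64) − 1 ≈ 0.0202162, so r ≈ 4·0.0202162 = 8.08649%.

8.086%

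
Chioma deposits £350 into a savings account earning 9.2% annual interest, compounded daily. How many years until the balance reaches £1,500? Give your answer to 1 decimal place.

15.8 years

We need (1 + 0.000252055)^(365t) = 4.2857, so 365t = ln 4.2857 / ln 1.000252 ≈ 5774.4215.
t ≈ 5774.4215/365 = 15.8203 years.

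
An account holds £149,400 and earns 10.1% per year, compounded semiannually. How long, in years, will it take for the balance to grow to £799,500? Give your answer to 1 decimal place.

We need (1 + 0.0505)^(2t) = 5.3514, so 2t = ln 5.3514 / ln 1.0505 ≈ 34.0468.
t ≈ 34.0468/2 = 17.0234 years.

17.0 years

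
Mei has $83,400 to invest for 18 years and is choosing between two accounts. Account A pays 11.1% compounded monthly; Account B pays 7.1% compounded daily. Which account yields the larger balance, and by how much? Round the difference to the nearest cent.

A: (1 + 0.00925)^216 ≈ 7.30687614293, so 83,400 × 7.30687614293 ≈ 609,393.4703.
B: (1 + 0.071/365)^6570 ≈ 3.58900755601, so 83,400 × 3.58900755601 ≈ 299,323.2302.
Difference ≈ 310,070.2401 in favor of A.

Account A, by $310,070.24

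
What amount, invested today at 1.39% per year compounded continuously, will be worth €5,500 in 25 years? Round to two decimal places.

€3,885.49

P = A·e^(−rt) = 5,500·e^(−0.3475).
e^(−0.3475) ≈ 0.7064520139, so P ≈ 3,885.4861.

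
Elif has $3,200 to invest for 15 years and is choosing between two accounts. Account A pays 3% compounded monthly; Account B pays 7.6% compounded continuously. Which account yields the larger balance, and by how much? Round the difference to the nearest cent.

Account A growth factor: (1 + 0.0025)^180 ≈ 1.567431725; balance ≈ 5,015.7815.
Account B growth factor: e^(0.076·15) = e^1.14 ≈ 3.1267683652; balance ≈ 10,005.6588.
Account B is larger by 4,989.8772.

Account B, by $4,989.88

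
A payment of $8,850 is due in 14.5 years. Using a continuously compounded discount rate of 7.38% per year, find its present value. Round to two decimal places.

$3,035.32

P = A·e^(−rt) = 8,850·e^(−1.0701).
e^(−1.0701) ≈ 0.3429742183, so P ≈ 3,035.3218.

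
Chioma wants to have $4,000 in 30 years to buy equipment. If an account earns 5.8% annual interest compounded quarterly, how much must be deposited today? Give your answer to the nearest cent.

$710.91

Growth factor = (1 + 0.0145)^120 ≈ 5.626601586.
P = 4,000/5.626601586 ≈ 710.9087.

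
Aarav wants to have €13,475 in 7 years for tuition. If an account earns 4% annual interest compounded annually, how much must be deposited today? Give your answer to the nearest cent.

Growth factor = (1 + 0.04)^7 ≈ 1.3159317792.
P = 13,475/1.3159317792 ≈ 10,239.8925.

€10,239.89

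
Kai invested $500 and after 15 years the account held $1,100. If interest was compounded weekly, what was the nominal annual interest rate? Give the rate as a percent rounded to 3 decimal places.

5.259%

(1 + r/52)^780 = 1,100/500 = 2.2.
1 + r/52 = 2.2^(1/780) ≈ 1.001011, so r/52 ≈ 0.00101135.
r ≈ 52·0.00101135 = 5.25904%.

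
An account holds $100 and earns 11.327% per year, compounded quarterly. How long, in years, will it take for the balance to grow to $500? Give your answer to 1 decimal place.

14.4 years

We need (1 + 0.0283175)^(4t) = 5, so 4t = ln 5 / ln 1.028317 ≈ 57.6364.
t ≈ 57.6364/4 = 14.4091 years.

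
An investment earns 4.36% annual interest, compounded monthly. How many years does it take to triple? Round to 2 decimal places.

(1 + 0.00363333)^(12t) = 3.
12t = ln 3 / ln(1 + 0.00363333) ≈ 1.0986/0.00362675 ≈ 302.9193.
t ≈ 25.2433.

25.24 years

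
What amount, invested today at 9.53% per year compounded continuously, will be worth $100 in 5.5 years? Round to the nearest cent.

$59.21

P = A·e^(−rt) = 100·e^(−0.52415).
e^(−0.52415) ≈ 0.5920584, so P ≈ 59.2058.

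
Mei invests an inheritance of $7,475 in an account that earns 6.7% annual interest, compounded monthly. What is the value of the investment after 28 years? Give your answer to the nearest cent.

$48,537.97

Periodic rate = 6.7%/12 = 0.00558333; periods = 12·28 = 336.
A = 7,475·(1 + 0.067/12)^336 ≈ 7,475·6.4933738286 ≈ 48,537.9694.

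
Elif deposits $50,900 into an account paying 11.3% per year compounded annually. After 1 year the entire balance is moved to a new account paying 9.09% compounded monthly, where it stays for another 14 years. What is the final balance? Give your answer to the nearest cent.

After 1 years at 11.3%: 50,900 × 1.113 ≈ 56,651.7000.
Then 14 years at 9.09%: 56,651.7000 × 3.55304233023 ≈ 201,285.8882.

$201,285.89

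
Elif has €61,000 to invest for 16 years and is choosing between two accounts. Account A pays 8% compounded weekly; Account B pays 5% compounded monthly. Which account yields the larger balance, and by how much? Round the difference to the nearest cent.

A: (1 + 0.08/52)^832 ≈ 3.59310378596, so 61,000 × 3.59310378596 ≈ 219,179.3309.
B: (1 + 0.05/12)^192 ≈ 2.22184503718, so 61,000 × 2.22184503718 ≈ 135,532.5473.
Difference ≈ 83,646.7837 in favor of A.

Account A, by €83,646.78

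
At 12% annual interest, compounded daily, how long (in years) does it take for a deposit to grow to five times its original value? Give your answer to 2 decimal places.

(1 + 0.000328767)^(365t) = 5.
365t = ln 5 / ln(1 + 0.000328767) ≈ 1.6094/0.000328713 ≈ 4896.1783.
t ≈ 13.4142.

13.41 years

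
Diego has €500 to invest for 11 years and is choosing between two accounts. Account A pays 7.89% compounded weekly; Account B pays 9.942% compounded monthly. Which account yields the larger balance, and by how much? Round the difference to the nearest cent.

Account B, by €295.65

Account A growth factor: (1 + 0.0789/52)^572 ≈ 2.38033737; balance ≈ 1,190.1687.
Account B growth factor: (1 + 0.008285)^132 ≈ 2.971641659; balance ≈ 1,485.8208.
Account B is larger by 295.6521.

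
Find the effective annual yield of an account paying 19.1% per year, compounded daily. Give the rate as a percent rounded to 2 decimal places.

EAR = (1 + 19.1%/365)^365 − 1 = (1 + 0.000523288)^365 − 1.
(1 + 0.000523288)^365 ≈ 1.210399, so EAR ≈ 21.03990%.

21.04%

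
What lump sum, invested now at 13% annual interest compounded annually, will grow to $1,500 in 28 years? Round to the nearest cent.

$48.97

Growth factor = (1 + 0.13)^28 ≈ 30.63348575.
P = 1,500/30.63348575 ≈ 48.9660.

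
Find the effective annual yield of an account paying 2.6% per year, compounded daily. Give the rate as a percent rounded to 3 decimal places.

2.634%

One year is 365 periods at 0.0000712329 each: (1 + 0.0000712329)^365 ≈ 1.02634.
EAR = 1.02634 − 1 ≈ 2.63400%.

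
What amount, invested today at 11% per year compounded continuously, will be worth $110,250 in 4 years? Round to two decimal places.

$71,005.02

P = A·e^(−rt) = 110,250·e^(−0.44).
e^(−0.44) ≈ 0.644036421083, so P ≈ 71,005.0154.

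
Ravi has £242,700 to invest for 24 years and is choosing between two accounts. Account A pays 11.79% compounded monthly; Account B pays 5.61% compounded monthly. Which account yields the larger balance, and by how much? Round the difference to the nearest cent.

Account A, by £3,124,724.74

A: (1 + 0.009825)^288 ≈ 16.70636813204, so 242,700 × 16.70636813204 ≈ 4,054,635.5456.
B: (1 + 0.004675)^288 ≈ 3.83152372898, so 242,700 × 3.83152372898 ≈ 929,910.8090.
Difference ≈ 3,124,724.7366 in favor of A.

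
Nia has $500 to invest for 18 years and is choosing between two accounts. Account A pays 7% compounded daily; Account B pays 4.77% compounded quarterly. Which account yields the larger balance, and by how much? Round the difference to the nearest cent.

Account A growth factor: (1 + 0.07/365)^6570 ≈ 3.524995619; balance ≈ 1,762.4978.
Account B growth factor: (1 + 0.011925)^72 ≈ 2.347899119; balance ≈ 1,173.9496.
Account A is larger by 588.5483.

Account A, by $588.55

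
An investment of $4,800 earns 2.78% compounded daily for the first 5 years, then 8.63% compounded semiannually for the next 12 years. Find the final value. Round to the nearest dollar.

After 5 years at 2.78%: 4,800 × 1.1491180175 ≈ 5,515.7665.
Then 12 years at 8.63%: 5,515.7665 × 2.7562734228 ≈ 15,202.9606.

$15,203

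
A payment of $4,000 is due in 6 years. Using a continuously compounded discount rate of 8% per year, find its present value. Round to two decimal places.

$2,475.13

P = A·e^(−rt) = 4,000·e^(−0.48).
e^(−0.48) ≈ 0.6187833918, so P ≈ 2,475.1336.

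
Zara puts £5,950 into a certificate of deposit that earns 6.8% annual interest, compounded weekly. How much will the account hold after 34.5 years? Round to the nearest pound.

£62,045

Periodic rate = 6.8%/52 = 0.00130769; periods = 52·34.5 = 1794.
A = 5,950·(1 + 0.068/52)^1794 ≈ 5,950·10.42771758 ≈ 62,044.9196.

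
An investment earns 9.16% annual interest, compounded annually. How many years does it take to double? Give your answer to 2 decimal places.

(1 + 0.0916)^t = 2.
t = ln 2 / ln(1 + 0.0916) ≈ 0.69315/0.0876445 ≈ 7.9086.

7.91 years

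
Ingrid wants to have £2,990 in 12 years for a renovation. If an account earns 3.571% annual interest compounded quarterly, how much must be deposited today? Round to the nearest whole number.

Growth factor = (1 + 0.0089275)^48 ≈ 1.53206807.
P = 2,990/1.53206807 ≈ 1,951.6104.

£1,952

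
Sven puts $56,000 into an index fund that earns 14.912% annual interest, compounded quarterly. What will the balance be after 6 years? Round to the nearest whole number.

$134,801

Periodic rate = 14.912%/4 = 0.03728; periods = 4·6 = 24.
A = 56,000·(1 + 0.03728)^24 ≈ 56,000·2.40715525619 ≈ 134,800.6943.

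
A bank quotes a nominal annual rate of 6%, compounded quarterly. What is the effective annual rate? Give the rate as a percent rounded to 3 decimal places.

6.136%

One year is 4 periods at 0.015 each: (1 + 0.015)^4 ≈ 1.061364.
EAR = 1.061364 − 1 ≈ 6.13636%.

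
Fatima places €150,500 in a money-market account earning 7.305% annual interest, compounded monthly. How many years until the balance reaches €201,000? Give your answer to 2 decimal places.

(1 + 0.0060875)^(12t) = 201,000/150,500 = 1.3355.
12t·ln(1 + 0.0060875) = ln(1.3355); 12t = 0.28934/0.00606905 ≈ 47.6750.
t ≈ 3.9729 years.

3.97 years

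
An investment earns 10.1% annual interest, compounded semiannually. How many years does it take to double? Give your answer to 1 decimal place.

(1 + 0.0505)^(2t) = 2.
2t = ln 2 / ln(1 + 0.0505) ≈ 0.69315/0.0492662 ≈ 14.0694.
t ≈ 7.0347.

7.0 years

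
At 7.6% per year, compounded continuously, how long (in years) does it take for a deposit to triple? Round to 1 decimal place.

14.5 years

e^(0.076t) = 3, so 0.076t = ln 3 ≈ 1.0986.
t ≈ 1.0986/0.076 ≈ 14.4554.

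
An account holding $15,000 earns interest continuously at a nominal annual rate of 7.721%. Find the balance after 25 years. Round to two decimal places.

A = P·e^(rt) = 15,000·e^(0.07721·25) = 15,000·e^1.93025.
e^1.93025 ≈ 6.89123283446, so A ≈ 103,368.4925.

$103,368.49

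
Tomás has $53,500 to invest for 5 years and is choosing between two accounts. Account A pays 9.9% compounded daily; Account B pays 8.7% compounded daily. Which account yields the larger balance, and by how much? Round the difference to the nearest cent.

Account A growth factor: (1 + 0.099/365)^1825 ≈ 1.6403881358; balance ≈ 87,760.7653.
Account B growth factor: (1 + 0.087/365)^1825 ≈ 1.5448829791; balance ≈ 82,651.2394.
Account A is larger by 5,109.5259.

Account A, by $5,109.53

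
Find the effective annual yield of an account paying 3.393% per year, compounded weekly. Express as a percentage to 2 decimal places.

3.45%

One year is 52 periods at 0.0006525 each: (1 + 0.0006525)^52 ≈ 1.034501.
EAR = 1.034501 − 1 ≈ 3.45007%.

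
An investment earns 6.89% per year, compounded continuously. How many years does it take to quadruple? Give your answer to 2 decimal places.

e^(0.0689t) = 4, so 0.0689t = ln 4 ≈ 1.3863.
t ≈ 1.3863/0.0689 ≈ 20.1204.

20.12 years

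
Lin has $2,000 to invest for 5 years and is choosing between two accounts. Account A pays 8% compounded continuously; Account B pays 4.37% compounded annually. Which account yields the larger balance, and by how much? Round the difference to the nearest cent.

Account A, by $506.75

Account A growth factor: e^(0.08·5) = e^0.4 ≈ 1.491824698; balance ≈ 2,983.6494.
Account B growth factor: (1 + 0.0437)^5 ≈ 1.238449828; balance ≈ 2,476.8997.
Account A is larger by 506.7497.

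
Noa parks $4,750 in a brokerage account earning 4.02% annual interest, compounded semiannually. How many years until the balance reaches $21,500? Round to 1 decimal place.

37.9 years

(1 + 0.0201)^(2t) = 21,500/4,750 = 4.5263.
2t·ln(1 + 0.0201) = ln(4.5263); 2t = 1.5099/0.0199007 ≈ 75.8723.
t ≈ 37.9361 years.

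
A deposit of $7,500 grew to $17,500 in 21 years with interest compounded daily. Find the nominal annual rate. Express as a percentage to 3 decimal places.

4.035%

The 7665-period growth factor is 17,500/7,500 = 2.33333.
r/365 = 2.33333^(1/7665) − 1 ≈ 0.000110547, so r ≈ 365·0.000110547 = 4.03497%.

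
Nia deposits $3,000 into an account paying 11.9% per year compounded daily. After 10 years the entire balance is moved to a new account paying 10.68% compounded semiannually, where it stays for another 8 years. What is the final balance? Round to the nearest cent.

$22,664.20

Phase 1: 3,000·(1 + 0.119/365)^3650 ≈ 9,859.3313.
Phase 2: 9,859.3313·(1 + 0.0534)^16 ≈ 22,664.2047.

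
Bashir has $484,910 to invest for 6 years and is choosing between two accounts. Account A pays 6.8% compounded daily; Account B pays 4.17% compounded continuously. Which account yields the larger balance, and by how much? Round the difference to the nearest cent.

Account A growth factor: (1 + 0.068/365)^2190 ≈ 1.50375001644; balance ≈ 729,183.4205.
Account B growth factor: e^(0.0417·6) = e^0.2502 ≈ 1.28428224745; balance ≈ 622,761.3046.
Account A is larger by 106,422.1159.

Account A, by $106,422.12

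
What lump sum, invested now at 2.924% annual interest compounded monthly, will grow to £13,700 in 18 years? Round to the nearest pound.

£8,099

Growth factor = (1 + 0.02924/12)^216 ≈ 1.6916084241.
P = 13,700/1.6916084241 ≈ 8,098.8010.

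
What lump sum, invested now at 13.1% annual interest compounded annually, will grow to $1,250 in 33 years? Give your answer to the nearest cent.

Annual rate = 13.1% = 0.131; 33 periods.
P = 1,250/(1 + 0.131)^33 ≈ 1,250/58.11201874 ≈ 21.5102.

$21.51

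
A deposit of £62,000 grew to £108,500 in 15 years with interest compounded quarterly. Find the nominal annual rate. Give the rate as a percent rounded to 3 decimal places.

The 60-period growth factor is 108,500/62,000 = 1.75.
r/4 = 1.75^(1/60) − 1 ≈ 0.00937056, so r ≈ 4·0.00937056 = 3.74822%.

3.748%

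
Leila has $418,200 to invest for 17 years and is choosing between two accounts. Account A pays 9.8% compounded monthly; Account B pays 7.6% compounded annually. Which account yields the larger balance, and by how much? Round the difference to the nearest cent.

A: (1 + 0.098/12)^204 ≈ 5.25528364419, so 418,200 × 5.25528364419 ≈ 2,197,759.6200.
B: (1 + 0.076)^17 ≈ 3.473830409554, so 418,200 × 3.473830409554 ≈ 1,452,755.8773.
Difference ≈ 745,003.7427 in favor of A.

Account A, by $745,003.74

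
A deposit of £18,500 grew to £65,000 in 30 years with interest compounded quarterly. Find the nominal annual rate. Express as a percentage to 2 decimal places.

4.21%

The 120-period growth factor is 65,000/18,500 = 3.51351.
r/4 = 3.51351^(1/120) − 1 ≈ 0.0105268, so r ≈ 4·0.0105268 = 4.21073%.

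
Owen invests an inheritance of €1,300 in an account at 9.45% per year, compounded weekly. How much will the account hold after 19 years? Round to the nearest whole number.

€7,816

Growth factor = (1 + 0.0945/52)^988 ≈ 6.012679479.
A ≈ 1,300 × 6.012679479 ≈ 7,816.4833.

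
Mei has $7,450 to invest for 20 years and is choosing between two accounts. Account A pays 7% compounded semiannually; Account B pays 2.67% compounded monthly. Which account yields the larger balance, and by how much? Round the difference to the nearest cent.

A: (1 + 0.035)^40 ≈ 3.9592597212, so 7,450 × 3.9592597212 ≈ 29,496.4849.
B: (1 + 0.002225)^240 ≈ 1.7047301096, so 7,450 × 1.7047301096 ≈ 12,700.2393.
Difference ≈ 16,796.2456 in favor of A.

Account A, by $16,796.25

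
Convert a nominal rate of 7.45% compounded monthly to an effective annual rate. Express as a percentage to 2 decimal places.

7.71%

EAR = (1 + 7.45%/12)^12 − 1 = (1 + 0.00620833)^12 − 1.
(1 + 0.00620833)^12 ≈ 1.077097, so EAR ≈ 7.70973%.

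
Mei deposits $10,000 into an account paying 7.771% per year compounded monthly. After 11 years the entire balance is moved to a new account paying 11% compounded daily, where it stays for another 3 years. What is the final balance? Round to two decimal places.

Phase 1: 10,000·(1 + 0.07771/12)^132 ≈ 23,444.5763.
Phase 2: 23,444.5763·(1 + 0.11/365)^1095 ≈ 32,609.0372.

$32,609.04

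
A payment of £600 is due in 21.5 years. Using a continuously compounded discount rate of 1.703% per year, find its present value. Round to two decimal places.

£416.04

P = A·e^(−rt) = 600·e^(−0.366145).
e^(−0.366145) ≈ 0.693402251, so P ≈ 416.0414.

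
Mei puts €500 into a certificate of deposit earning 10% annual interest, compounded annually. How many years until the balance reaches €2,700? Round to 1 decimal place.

17.7 years

(1 + 0.1)^t = 2,700/500 = 5.4.
t·ln(1 + 0.1) = ln(5.4); t = 1.6864/0.0953102 ≈ 17.6938.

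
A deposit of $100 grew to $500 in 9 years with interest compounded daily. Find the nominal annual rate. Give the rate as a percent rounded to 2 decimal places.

17.89%

The 3285-period growth factor is 500/100 = 5.
r/365 = 5^(1/3285) − 1 ≈ 0.000490055, so r ≈ 365·0.000490055 = 17.88702%.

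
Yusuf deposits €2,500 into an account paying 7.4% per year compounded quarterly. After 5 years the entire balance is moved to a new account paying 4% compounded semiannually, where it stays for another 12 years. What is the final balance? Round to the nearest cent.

Phase 1: 2,500·(1 + 0.0185)^20 ≈ 3,607.1207.
Phase 2: 3,607.1207·(1 + 0.02)^24 ≈ 5,801.8273.

€5,801.83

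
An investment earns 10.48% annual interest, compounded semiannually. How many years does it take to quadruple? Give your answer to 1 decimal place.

(1 + 0.0524)^(2t) = 4.
2t = ln 4 / ln(1 + 0.0524) ≈ 1.3863/0.0510733 ≈ 27.1432.
t ≈ 13.5716.

13.6 years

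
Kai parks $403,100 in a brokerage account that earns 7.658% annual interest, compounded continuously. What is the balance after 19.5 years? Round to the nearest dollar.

$1,794,523

A = P·e^(rt) = 403,100·e^(0.07658·19.5) = 403,100·e^1.49331.
e^1.49331 ≈ 4.451806638643, so A ≈ 1,794,523.2560.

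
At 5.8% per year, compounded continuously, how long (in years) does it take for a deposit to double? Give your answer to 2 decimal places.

11.95 years

e^(0.058t) = 2, so 0.058t = ln 2 ≈ 0.69315.
t ≈ 0.69315/0.058 ≈ 11.9508.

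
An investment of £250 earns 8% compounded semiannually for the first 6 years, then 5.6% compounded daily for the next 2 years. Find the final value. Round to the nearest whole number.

After 6 years at 8%: 250 × 1.60103222 ≈ 400.2581.
Then 2 years at 5.6%: 400.2581 × 1.11850325 ≈ 447.6899.

£448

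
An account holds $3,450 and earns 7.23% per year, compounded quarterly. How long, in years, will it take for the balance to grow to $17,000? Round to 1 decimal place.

22.3 years

We need (1 + 0.018075)^(4t) = 4.9275, so 4t = ln 4.9275 / ln 1.018075 ≈ 89.0296.
t ≈ 89.0296/4 = 22.2574 years.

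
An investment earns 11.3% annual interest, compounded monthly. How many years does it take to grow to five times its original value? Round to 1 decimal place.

14.3 years

(1 + 0.00941667)^(12t) = 5.
12t = ln 5 / ln(1 + 0.00941667) ≈ 1.6094/0.00937261 ≈ 171.7172.
t ≈ 14.3098.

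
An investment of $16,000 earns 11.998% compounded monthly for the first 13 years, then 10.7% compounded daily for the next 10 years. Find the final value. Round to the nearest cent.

$220,175.75

After 13 years at 11.998%: 16,000 × 4.72087511031 ≈ 75,534.0018.
Then 10 years at 10.7%: 75,534.0018 × 2.91492238982 ≈ 220,175.7529.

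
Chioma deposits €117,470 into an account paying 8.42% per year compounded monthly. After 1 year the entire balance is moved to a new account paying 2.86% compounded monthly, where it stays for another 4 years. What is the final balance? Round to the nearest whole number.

Phase 1: 117,470·(1 + 0.0842/12)^12 ≈ 127,751.7535.
Phase 2: 127,751.7535·(1 + 0.0286/12)^48 ≈ 143,215.8373.

€143,216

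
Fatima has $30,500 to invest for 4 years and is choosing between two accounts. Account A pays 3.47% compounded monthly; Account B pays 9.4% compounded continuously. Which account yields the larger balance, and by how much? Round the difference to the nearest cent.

Account B, by $9,387.38

A: (1 + 0.0347/12)^48 ≈ 1.1486642027, so 30,500 × 1.1486642027 ≈ 35,034.2582.
B: e^(0.094·4) = e^0.376 ≈ 1.4564471338, so 30,500 × 1.4564471338 ≈ 44,421.6376.
Difference ≈ 9,387.3794 in favor of B.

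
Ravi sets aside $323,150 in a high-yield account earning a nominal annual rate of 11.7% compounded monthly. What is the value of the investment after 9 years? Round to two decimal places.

$921,512.52

Growth factor = (1 + 0.00975)^108 ≈ 2.85165563403.
A ≈ 323,150 × 2.85165563403 ≈ 921,512.5181.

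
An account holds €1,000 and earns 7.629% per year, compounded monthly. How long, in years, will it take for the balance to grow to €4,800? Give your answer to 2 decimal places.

We need (1 + 0.0063575)^(12t) = 4.8, so 12t = ln 4.8 / ln 1.006358 ≈ 247.5182.
t ≈ 247.5182/12 = 20.6265 years.

20.63 years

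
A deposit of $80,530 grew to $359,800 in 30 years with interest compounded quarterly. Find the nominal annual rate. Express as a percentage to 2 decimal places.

5.02%

(1 + r/4)^120 = 359,800/80,530 = 4.4679.
1 + r/4 = 4.4679^(1/120) ≈ 1.012552, so r/4 ≈ 0.0125525.
r ≈ 4·0.0125525 = 5.02098%.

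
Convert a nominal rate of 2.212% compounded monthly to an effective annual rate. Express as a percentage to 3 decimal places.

2.235%

One year is 12 periods at 0.00184333 each: (1 + 0.00184333)^12 ≈ 1.022346.
EAR = 1.022346 − 1 ≈ 2.23456%.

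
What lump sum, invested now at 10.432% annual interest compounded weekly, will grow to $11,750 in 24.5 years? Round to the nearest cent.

$914.46

Periodic rate = 10.432%/52 = 0.00200615; 1274 periods.
P = 11,750/(1 + 0.10432/52)^1274 ≈ 11,750/12.849176446 ≈ 914.4555.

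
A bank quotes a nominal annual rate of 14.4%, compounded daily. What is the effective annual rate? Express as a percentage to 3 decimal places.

15.485%

One year is 365 periods at 0.000394521 each: (1 + 0.000394521)^365 ≈ 1.154851.
EAR = 1.154851 − 1 ≈ 15.48513%.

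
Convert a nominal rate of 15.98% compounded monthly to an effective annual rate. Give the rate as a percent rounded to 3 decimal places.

One year is 12 periods at 0.0133167 each: (1 + 0.0133167)^12 ≈ 1.172039.
EAR = 1.172039 − 1 ≈ 17.20394%.

17.204%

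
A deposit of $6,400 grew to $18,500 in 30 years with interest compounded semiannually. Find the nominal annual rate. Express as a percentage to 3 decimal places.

(1 + r/2)^60 = 18,500/6,400 = 2.89062.
1 + r/2 = 2.89062^(1/60) ≈ 1.017849, so r/2 ≈ 0.0178486.
r ≈ 2·0.0178486 = 3.56973%.

3.570%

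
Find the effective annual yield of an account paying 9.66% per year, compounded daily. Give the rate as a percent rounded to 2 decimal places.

EAR = (1 + 9.66%/365)^365 − 1 = (1 + 0.000264658)^365 − 1.
(1 + 0.000264658)^365 ≈ 1.101406, so EAR ≈ 10.14056%.

10.14%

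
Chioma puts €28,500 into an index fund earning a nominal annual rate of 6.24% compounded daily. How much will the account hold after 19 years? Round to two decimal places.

Periodic rate = 6.24%/365 = 0.000170959; periods = 365·19 = 6935.
A = 28,500·(1 + 0.0624/365)^6935 ≈ 28,500·3.2723182121 ≈ 93,261.0690.

€93,261.07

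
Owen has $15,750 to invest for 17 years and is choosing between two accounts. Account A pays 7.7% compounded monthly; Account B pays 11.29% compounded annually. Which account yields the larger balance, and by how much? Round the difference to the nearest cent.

Account B, by $38,988.27

A: (1 + 0.077/12)^204 ≈ 3.6870186261, so 15,750 × 3.6870186261 ≈ 58,070.5434.
B: (1 + 0.1129)^17 ≈ 6.162464366, so 15,750 × 6.162464366 ≈ 97,058.8138.
Difference ≈ 38,988.2704 in favor of B.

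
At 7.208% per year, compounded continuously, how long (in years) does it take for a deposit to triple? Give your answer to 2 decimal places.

e^(0.07208t) = 3, so 0.07208t = ln 3 ≈ 1.0986.
t ≈ 1.0986/0.07208 ≈ 15.2416.

15.24 years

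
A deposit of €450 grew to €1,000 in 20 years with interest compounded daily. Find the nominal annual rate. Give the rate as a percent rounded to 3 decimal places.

3.993%

The 7300-period growth factor is 1,000/450 = 2.22222.
r/365 = 2.22222^(1/7300) − 1 ≈ 0.000109391, so r ≈ 365·0.000109391 = 3.99276%.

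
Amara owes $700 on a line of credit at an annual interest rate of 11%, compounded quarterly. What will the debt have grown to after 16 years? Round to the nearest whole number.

$3,973

Growth factor = (1 + 0.0275)^64 ≈ 5.675931625.
A ≈ 700 × 5.675931625 ≈ 3,973.1521.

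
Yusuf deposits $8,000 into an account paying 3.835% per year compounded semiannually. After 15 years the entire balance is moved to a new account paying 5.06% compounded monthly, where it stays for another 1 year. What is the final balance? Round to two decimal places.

Phase 1: 8,000·(1 + 0.019175)^30 ≈ 14,143.3682.
Phase 2: 14,143.3682·(1 + 0.0506/12)^12 ≈ 14,875.8554.

$14,875.86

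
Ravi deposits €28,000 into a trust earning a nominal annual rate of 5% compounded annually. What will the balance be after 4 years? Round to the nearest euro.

Annual rate = 5% = 0.05; years = 4.
A = 28,000·(1 + 0.05)^4 ≈ 28,000·1.21550625 ≈ 34,034.1750.

€34,034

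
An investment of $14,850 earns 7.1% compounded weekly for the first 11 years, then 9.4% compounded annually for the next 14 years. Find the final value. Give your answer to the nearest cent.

After 11 years at 7.1%: 14,850 × 2.18249191039 ≈ 32,410.0049.
Then 14 years at 9.4%: 32,410.0049 × 3.51756805018 ≈ 114,004.3976.

$114,004.40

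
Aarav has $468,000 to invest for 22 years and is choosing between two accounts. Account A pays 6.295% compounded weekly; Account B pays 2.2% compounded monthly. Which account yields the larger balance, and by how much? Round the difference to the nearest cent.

Account A, by $1,108,808.69

Account A growth factor: (1 + 0.06295/52)^1144 ≈ 3.991082158979; balance ≈ 1,867,826.4504.
Account B growth factor: (1 + 0.022/12)^264 ≈ 1.62183281149; balance ≈ 759,017.7558.
Account A is larger by 1,108,808.6946.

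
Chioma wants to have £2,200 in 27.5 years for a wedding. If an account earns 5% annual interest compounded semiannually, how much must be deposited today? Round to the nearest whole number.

£566

Growth factor = (1 + 0.025)^55 ≈ 3.888773034.
P = 2,200/3.888773034 ≈ 565.7311.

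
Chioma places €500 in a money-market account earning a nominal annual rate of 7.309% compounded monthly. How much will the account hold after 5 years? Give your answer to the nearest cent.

€719.78

Growth factor = (1 + 0.07309/12)^60 ≈ 1.43956582.
A ≈ 500 × 1.43956582 ≈ 719.7829.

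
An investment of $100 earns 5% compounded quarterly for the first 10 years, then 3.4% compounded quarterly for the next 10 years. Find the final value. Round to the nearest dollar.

$231

After 10 years at 5%: 100 × 1.64361946 ≈ 164.3619.
Then 10 years at 3.4%: 164.3619 × 1.40293032 ≈ 230.5884.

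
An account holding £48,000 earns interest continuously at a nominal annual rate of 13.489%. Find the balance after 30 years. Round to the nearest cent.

A = P·e^(rt) = 48,000·e^(0.13489·30) = 48,000·e^4.0467.
e^4.0467 ≈ 57.20835762285, so A ≈ 2,746,001.1659.

£2,746,001.17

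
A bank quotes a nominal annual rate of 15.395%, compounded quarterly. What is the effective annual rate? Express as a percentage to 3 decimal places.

16.307%

EAR = (1 + 15.395%/4)^4 − 1 = (1 + 0.0384875)^4 − 1.
(1 + 0.0384875)^4 ≈ 1.163068, so EAR ≈ 16.30680%.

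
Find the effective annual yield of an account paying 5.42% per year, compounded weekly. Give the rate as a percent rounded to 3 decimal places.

5.567%

EAR = (1 + 5.42%/52)^52 − 1 = (1 + 0.00104231)^52 − 1.
(1 + 0.00104231)^52 ≈ 1.055666, so EAR ≈ 5.56659%.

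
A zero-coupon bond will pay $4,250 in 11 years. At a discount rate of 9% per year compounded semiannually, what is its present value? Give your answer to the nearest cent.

Growth factor = (1 + 0.045)^22 ≈ 2.633652008.
P = 4,250/2.633652008 ≈ 1,613.7288.

$1,613.73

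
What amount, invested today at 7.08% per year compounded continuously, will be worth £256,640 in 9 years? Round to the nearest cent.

P = A·e^(−rt) = 256,640·e^(−0.6372).
e^(−0.6372) ≈ 0.528770911747, so P ≈ 135,703.7668.

£135,703.77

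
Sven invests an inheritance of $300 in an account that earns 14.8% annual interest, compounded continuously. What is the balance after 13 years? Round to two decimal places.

$2,054.49

A = P·e^(rt) = 300·e^(0.148·13) = 300·e^1.924.
e^1.924 ≈ 6.848296944, so A ≈ 2,054.4891.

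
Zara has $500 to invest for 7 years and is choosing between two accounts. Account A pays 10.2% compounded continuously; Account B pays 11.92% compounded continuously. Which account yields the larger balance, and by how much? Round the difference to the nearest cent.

Account B, by $130.64

A: e^(0.102·7) = e^0.714 ≈ 2.042143517, so 500 × 2.042143517 ≈ 1,021.0718.
B: e^(0.1192·7) = e^0.8344 ≈ 2.303431575, so 500 × 2.303431575 ≈ 1,151.7158.
Difference ≈ 130.6440 in favor of B.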